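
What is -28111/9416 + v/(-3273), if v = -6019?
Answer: -35332399/30818568 ≈ -1.1465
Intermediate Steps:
-28111/9416 + v/(-3273) = -28111/9416 - 6019/(-3273) = -28111*1/9416 - 6019*(-1/3273) = -28111/9416 + 6019/3273 = -35332399/30818568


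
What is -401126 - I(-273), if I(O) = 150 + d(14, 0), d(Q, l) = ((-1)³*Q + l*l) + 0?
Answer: -401262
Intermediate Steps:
d(Q, l) = l² - Q (d(Q, l) = (-Q + l²) + 0 = (l² - Q) + 0 = l² - Q)
I(O) = 136 (I(O) = 150 + (0² - 1*14) = 150 + (0 - 14) = 150 - 14 = 136)
-401126 - I(-273) = -401126 - 1*136 = -401126 - 136 = -401262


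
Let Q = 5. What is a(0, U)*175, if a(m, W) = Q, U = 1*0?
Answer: 875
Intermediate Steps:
U = 0
a(m, W) = 5
a(0, U)*175 = 5*175 = 875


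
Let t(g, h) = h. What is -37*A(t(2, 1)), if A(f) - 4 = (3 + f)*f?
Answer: -296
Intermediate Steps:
A(f) = 4 + f*(3 + f) (A(f) = 4 + (3 + f)*f = 4 + f*(3 + f))
-37*A(t(2, 1)) = -37*(4 + 1**2 + 3*1) = -37*(4 + 1 + 3) = -37*8 = -296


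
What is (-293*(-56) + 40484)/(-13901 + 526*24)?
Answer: -56892/1277 ≈ -44.551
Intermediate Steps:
(-293*(-56) + 40484)/(-13901 + 526*24) = (16408 + 40484)/(-13901 + 12624) = 56892/(-1277) = 56892*(-1/1277) = -56892/1277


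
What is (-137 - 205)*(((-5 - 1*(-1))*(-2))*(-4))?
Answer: 10944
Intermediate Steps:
(-137 - 205)*(((-5 - 1*(-1))*(-2))*(-4)) = -342*(-5 + 1)*(-2)*(-4) = -342*(-4*(-2))*(-4) = -2736*(-4) = -342*(-32) = 10944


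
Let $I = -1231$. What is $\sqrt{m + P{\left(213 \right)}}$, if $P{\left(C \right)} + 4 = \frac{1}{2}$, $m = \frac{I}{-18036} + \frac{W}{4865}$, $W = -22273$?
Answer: $\frac{13 i \sqrt{10136481876255}}{14624190} \approx 2.8302 i$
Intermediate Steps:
$m = - \frac{395727013}{87745140}$ ($m = - \frac{1231}{-18036} - \frac{22273}{4865} = \left(-1231\right) \left(- \frac{1}{18036}\right) - \frac{22273}{4865} = \frac{1231}{18036} - \frac{22273}{4865} = - \frac{395727013}{87745140} \approx -4.51$)
$P{\left(C \right)} = - \frac{7}{2}$ ($P{\left(C \right)} = -4 + \frac{1}{2} = - \frac{7}{2}$)
$\sqrt{m + P{\left(213 \right)}} = \sqrt{- \frac{395727013}{87745140} - \frac{7}{2}} = \sqrt{- \frac{702835003}{87745140}} = \frac{13 i \sqrt{10136481876255}}{14624190}$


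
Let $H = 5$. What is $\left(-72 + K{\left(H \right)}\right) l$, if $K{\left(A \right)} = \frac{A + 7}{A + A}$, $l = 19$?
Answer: $- \frac{6726}{5} \approx -1345.2$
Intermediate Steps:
$K{\left(A \right)} = \frac{7 + A}{2 A}$
$\left(-72 + K{\left(H \right)}\right) l = \left(-72 + \frac{7 + 5}{2 \cdot 5}\right) 19 = \left(-72 + \frac{1}{2} \cdot \frac{1}{5} \cdot 12\right) 19 = \left(-72 + \frac{6}{5}\right) 19 = \left(- \frac{354}{5}\right) 19 = - \frac{6726}{5}$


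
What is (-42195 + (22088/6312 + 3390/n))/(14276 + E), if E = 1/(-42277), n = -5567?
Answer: -7834903050235216/2650995100153713 ≈ -2.9555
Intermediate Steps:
E = -1/42277 ≈ -2.3654e-5
(-42195 + (22088/6312 + 3390/n))/(14276 + E) = (-42195 + (22088/6312 + 3390/(-5567)))/(14276 - 1/42277) = (-42195 + (22088*(1/6312) + 3390*(-1/5567)))/(603546451/42277) = (-42195 + (2761/789 - 3390/5567))*(42277/603546451) = (-42195 + 12695777/4392363)*(42277/603546451) = -185323061008/4392363*42277/603546451 = -7834903050235216/2650995100153713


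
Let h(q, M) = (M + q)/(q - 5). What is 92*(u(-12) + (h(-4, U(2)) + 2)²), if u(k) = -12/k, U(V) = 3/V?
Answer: 46115/81 ≈ 569.32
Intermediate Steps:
h(q, M) = (M + q)/(-5 + q)
92*(u(-12) + (h(-4, U(2)) + 2)²) = 92*(-12/(-12) + ((3/2 - 4)/(-5 - 4) + 2)²) = 92*(-12*(-1/12) + ((3*(½) - 4)/(-9) + 2)²) = 92*(1 + (-(3/2 - 4)/9 + 2)²) = 92*(1 + (-⅑*(-5/2) + 2)²) = 92*(1 + (5/18 + 2)²) = 92*(1 + (41/18)²) = 92*(1 + 1681/324) = 92*(2005/324) = 46115/81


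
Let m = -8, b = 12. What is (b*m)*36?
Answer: -3456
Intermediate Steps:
(b*m)*36 = (12*(-8))*36 = -96*36 = -3456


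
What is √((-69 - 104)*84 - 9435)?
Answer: 3*I*√2663 ≈ 154.81*I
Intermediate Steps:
√((-69 - 104)*84 - 9435) = √(-173*84 - 9435) = √(-14532 - 9435) = √(-23967) = 3*I*√2663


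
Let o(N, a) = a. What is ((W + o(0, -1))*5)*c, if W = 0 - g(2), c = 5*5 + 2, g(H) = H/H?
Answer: -270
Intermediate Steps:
g(H) = 1
c = 27 (c = 25 + 2 = 27)
W = -1 (W = 0 - 1*1 = 0 - 1 = -1)
((W + o(0, -1))*5)*c = ((-1 - 1)*5)*27 = -2*5*27 = -10*27 = -270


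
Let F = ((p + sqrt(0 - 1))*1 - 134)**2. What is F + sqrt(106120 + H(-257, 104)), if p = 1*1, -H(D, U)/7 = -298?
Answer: sqrt(108206) + (-133 + I)**2 ≈ 18017.0 - 266.0*I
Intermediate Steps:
H(D, U) = 2086 (H(D, U) = -7*(-298) = 2086)
p = 1
F = (-133 + I)**2 (F = ((1 + sqrt(0 - 1))*1 - 134)**2 = ((1 + sqrt(-1))*1 - 134)**2 = ((1 + I)*1 - 134)**2 = ((1 + I) - 134)**2 = (-133 + I)**2 ≈ 17688.0 - 266.0*I)
F + sqrt(106120 + H(-257, 104)) = (-133 + I)**2 + sqrt(106120 + 2086) = (-133 + I)**2 + sqrt(108206) = sqrt(108206) + (-133 + I)**2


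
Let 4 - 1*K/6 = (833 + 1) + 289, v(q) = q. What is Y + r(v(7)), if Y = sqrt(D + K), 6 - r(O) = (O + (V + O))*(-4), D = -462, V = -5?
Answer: 42 + 2*I*sqrt(1794) ≈ 42.0 + 84.711*I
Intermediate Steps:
K = -6714 (K = 24 - 6*((833 + 1) + 289) = 24 - 6*(834 + 289) = 24 - 6*1123 = 24 - 6738 = -6714)
r(O) = -14 + 8*O (r(O) = 6 - (O + (-5 + O))*(-4) = 6 - (-5 + 2*O)*(-4) = 6 - (20 - 8*O) = 6 + (-20 + 8*O) = -14 + 8*O)
Y = 2*I*sqrt(1794) (Y = sqrt(-462 - 6714) = sqrt(-7176) = 2*I*sqrt(1794) ≈ 84.711*I)
Y + r(v(7)) = 2*I*sqrt(1794) + (-14 + 8*7) = 2*I*sqrt(1794) + (-14 + 56) = 2*I*sqrt(1794) + 42 = 42 + 2*I*sqrt(1794)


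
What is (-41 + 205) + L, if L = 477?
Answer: 641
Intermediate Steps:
(-41 + 205) + L = (-41 + 205) + 477 = 164 + 477 = 641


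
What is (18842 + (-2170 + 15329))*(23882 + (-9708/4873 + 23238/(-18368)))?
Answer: 34198203436941765/44753632 ≈ 7.6414e+8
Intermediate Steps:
(18842 + (-2170 + 15329))*(23882 + (-9708/4873 + 23238/(-18368))) = (18842 + 13159)*(23882 + (-9708*1/4873 + 23238*(-1/18368))) = 32001*(23882 + (-9708/4873 - 11619/9184)) = 32001*(23882 - 145777659/44753632) = 32001*(1068660461765/44753632) = 34198203436941765/44753632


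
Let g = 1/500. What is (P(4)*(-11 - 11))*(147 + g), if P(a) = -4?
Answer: 1617022/125 ≈ 12936.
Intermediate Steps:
g = 1/500 ≈ 0.0020000
(P(4)*(-11 - 11))*(147 + g) = (-4*(-11 - 11))*(147 + 1/500) = -4*(-22)*(73501/500) = 88*(73501/500) = 1617022/125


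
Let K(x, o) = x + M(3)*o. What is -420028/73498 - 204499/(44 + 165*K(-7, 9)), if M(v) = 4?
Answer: -8529291357/177460921 ≈ -48.063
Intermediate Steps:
K(x, o) = x + 4*o
-420028/73498 - 204499/(44 + 165*K(-7, 9)) = -420028/73498 - 204499/(44 + 165*(-7 + 4*9)) = -420028*1/73498 - 204499/(44 + 165*(-7 + 36)) = -210014/36749 - 204499/(44 + 165*29) = -210014/36749 - 204499/(44 + 4785) = -210014/36749 - 204499/4829 = -8529291357/177460921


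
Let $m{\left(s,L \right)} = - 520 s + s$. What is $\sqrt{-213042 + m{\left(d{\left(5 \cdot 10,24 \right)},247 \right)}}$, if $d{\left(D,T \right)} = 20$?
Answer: $i \sqrt{223422} \approx 472.68 i$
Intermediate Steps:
$m{\left(s,L \right)} = - 519 s$
$\sqrt{-213042 + m{\left(d{\left(5 \cdot 10,24 \right)},247 \right)}} = \sqrt{-213042 - 10380} = \sqrt{-223422} = i \sqrt{223422}$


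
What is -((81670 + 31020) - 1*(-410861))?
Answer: -523551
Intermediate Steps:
-((81670 + 31020) - 1*(-410861)) = -(112690 + 410861) = -1*523551 = -523551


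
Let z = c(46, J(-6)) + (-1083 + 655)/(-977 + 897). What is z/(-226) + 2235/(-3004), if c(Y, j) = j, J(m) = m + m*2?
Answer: -2335547/3394520 ≈ -0.68803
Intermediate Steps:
J(m) = 3*m (J(m) = m + 2*m = 3*m)
z = -253/20 (z = 3*(-6) + (-1083 + 655)/(-977 + 897) = -18 - 428/(-80) = -18 - 428*(-1/80) = -18 + 107/20 = -253/20 ≈ -12.650)
z/(-226) + 2235/(-3004) = -253/20/(-226) + 2235/(-3004) = -253/20*(-1/226) + 2235*(-1/3004) = 253/4520 - 2235/3004 = -2335547/3394520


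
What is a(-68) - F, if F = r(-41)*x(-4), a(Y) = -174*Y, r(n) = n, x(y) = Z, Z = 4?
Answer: 11996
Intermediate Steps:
x(y) = 4
F = -164 (F = -41*4 = -164)
a(-68) - F = -174*(-68) - 1*(-164) = 11832 + 164 = 11996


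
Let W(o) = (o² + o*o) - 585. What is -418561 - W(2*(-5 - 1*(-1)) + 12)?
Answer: -418008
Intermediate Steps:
W(o) = -585 + 2*o² (W(o) = (o² + o²) - 585 = 2*o² - 585 = -585 + 2*o²)
-418561 - W(2*(-5 - 1*(-1)) + 12) = -418561 - (-585 + 2*(2*(-5 - 1*(-1)) + 12)²) = -418561 - (-585 + 2*(2*(-5 + 1) + 12)²) = -418561 - (-585 + 2*(2*(-4) + 12)²) = -418561 - (-585 + 2*(-8 + 12)²) = -418561 - (-585 + 2*4²) = -418561 - (-585 + 2*16) = -418561 - (-585 + 32) = -418561 - 1*(-553) = -418561 + 553 = -418008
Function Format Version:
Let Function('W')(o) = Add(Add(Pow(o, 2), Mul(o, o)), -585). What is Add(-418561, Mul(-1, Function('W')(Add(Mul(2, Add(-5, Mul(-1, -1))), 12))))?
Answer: -418008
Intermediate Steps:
Function('W')(o) = Add(-585, Mul(2, Pow(o, 2))) (Function('W')(o) = Add(Add(Pow(o, 2), Pow(o, 2)), -585) = Add(Mul(2, Pow(o, 2)), -585) = Add(-585, Mul(2, Pow(o, 2))))
Add(-418561, Mul(-1, Function('W')(Add(Mul(2, Add(-5, Mul(-1, -1))), 12)))) = Add(-418561, Mul(-1, Add(-585, Mul(2, Pow(Add(Mul(2, Add(-5, Mul(-1, -1))), 12), 2))))) = Add(-418561, Mul(-1, Add(-585, Mul(2, Pow(Add(Mul(2, Add(-5, 1)), 12), 2))))) = Add(-418561, Mul(-1, Add(-585, Mul(2, Pow(Add(Mul(2, -4), 12), 2))))) = Add(-418561, Mul(-1, Add(-585, Mul(2, Pow(Add(-8, 12), 2))))) = Add(-418561, Mul(-1, Add(-585, Mul(2, Pow(4, 2))))) = Add(-418561, Mul(-1, Add(-585, Mul(2, 16)))) = Add(-418561, Mul(-1, Add(-585, 32))) = Add(-418561, Mul(-1, -553)) = Add(-418561, 553) = -418008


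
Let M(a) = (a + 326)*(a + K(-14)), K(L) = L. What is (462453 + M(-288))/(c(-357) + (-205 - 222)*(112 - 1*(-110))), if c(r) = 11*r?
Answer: -450977/98721 ≈ -4.5682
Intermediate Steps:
M(a) = (-14 + a)*(326 + a) (M(a) = (a + 326)*(a - 14) = (326 + a)*(-14 + a) = (-14 + a)*(326 + a))
(462453 + M(-288))/(c(-357) + (-205 - 222)*(112 - 1*(-110))) = (462453 + (-4564 + (-288)**2 + 312*(-288)))/(11*(-357) + (-205 - 222)*(112 - 1*(-110))) = (462453 + (-4564 + 82944 - 89856))/(-3927 - 427*(112 + 110)) = (462453 - 11476)/(-3927 - 427*222) = 450977/(-3927 - 94794) = 450977/(-98721) = 450977*(-1/98721) = -450977/98721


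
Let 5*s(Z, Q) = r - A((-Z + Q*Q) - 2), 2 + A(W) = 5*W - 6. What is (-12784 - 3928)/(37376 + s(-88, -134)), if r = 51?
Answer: -83560/96729 ≈ -0.86386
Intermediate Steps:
A(W) = -8 + 5*W (A(W) = -2 + (5*W - 6) = -2 + (-6 + 5*W) = -8 + 5*W)
s(Z, Q) = 69/5 + Z - Q² (s(Z, Q) = (51 - (-8 + 5*((-Z + Q*Q) - 2)))/5 = (51 - (-8 + 5*((-Z + Q²) - 2)))/5 = (51 - (-8 + 5*((Q² - Z) - 2)))/5 = (51 - (-8 + 5*(-2 + Q² - Z)))/5 = (51 - (-8 + (-10 - 5*Z + 5*Q²)))/5 = (51 - (-18 - 5*Z + 5*Q²))/5 = (51 + (18 - 5*Q² + 5*Z))/5 = (69 - 5*Q² + 5*Z)/5 = 69/5 + Z - Q²)
(-12784 - 3928)/(37376 + s(-88, -134)) = (-12784 - 3928)/(37376 + (69/5 - 88 - 1*(-134)²)) = -16712/(37376 + (69/5 - 88 - 1*17956)) = -16712/(37376 + (69/5 - 88 - 17956)) = -16712/(37376 - 90151/5) = -16712/96729/5 = -16712*5/96729 = -83560/96729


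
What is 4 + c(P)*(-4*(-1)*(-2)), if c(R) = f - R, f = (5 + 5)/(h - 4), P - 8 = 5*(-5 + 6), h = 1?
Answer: 404/3 ≈ 134.67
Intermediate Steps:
P = 13 (P = 8 + 5*(-5 + 6) = 8 + 5*1 = 8 + 5 = 13)
f = -10/3 (f = (5 + 5)/(1 - 4) = 10/(-3) = 10*(-⅓) = -10/3 ≈ -3.3333)
c(R) = -10/3 - R
4 + c(P)*(-4*(-1)*(-2)) = 4 + (-10/3 - 1*13)*(-4*(-1)*(-2)) = 4 + (-10/3 - 13)*(4*(-2)) = 4 - 49/3*(-8) = 4 + 392/3 = 404/3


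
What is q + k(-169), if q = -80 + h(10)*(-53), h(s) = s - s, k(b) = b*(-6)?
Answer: 934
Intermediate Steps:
k(b) = -6*b
h(s) = 0
q = -80 (q = -80 + 0*(-53) = -80 + 0 = -80)
q + k(-169) = -80 - 6*(-169) = -80 + 1014 = 934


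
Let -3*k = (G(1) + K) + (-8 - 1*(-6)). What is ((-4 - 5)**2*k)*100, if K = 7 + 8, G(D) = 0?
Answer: -35100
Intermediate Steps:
K = 15
k = -13/3 (k = -((0 + 15) + (-8 - 1*(-6)))/3 = -(15 + (-8 + 6))/3 = -(15 - 2)/3 = -1/3*13 = -13/3 ≈ -4.3333)
((-4 - 5)**2*k)*100 = ((-4 - 5)**2*(-13/3))*100 = ((-9)**2*(-13/3))*100 = (81*(-13/3))*100 = -351*100 = -35100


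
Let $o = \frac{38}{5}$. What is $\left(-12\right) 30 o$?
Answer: $-2736$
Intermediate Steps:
$o = \frac{38}{5}$ ($o = 38 \cdot \frac{1}{5} = \frac{38}{5} \approx 7.6$)
$\left(-12\right) 30 o = \left(-12\right) 30 \cdot \frac{38}{5} = \left(-360\right) \frac{38}{5} = -2736$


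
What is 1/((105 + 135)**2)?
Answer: 1/57600 ≈ 1.7361e-5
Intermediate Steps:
1/((105 + 135)**2) = 1/(240**2) = 1/57600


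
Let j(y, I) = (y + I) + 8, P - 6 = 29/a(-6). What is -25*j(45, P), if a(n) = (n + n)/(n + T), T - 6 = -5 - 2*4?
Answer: -27125/12 ≈ -2260.4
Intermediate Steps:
T = -7 (T = 6 + (-5 - 2*4) = 6 + (-5 - 8) = 6 - 13 = -7)
a(n) = 2*n/(-7 + n) (a(n) = (n + n)/(n - 7) = (2*n)/(-7 + n) = 2*n/(-7 + n))
P = 449/12 (P = 6 + 29/((2*(-6)/(-7 - 6))) = 6 + 29/((2*(-6)/(-13))) = 6 + 29/((2*(-6)*(-1/13))) = 6 + 29/(12/13) = 6 + 29*(13/12) = 6 + 377/12 = 449/12 ≈ 37.417)
j(y, I) = 8 + I + y (j(y, I) = (I + y) + 8 = 8 + I + y)
-25*j(45, P) = -25*(8 + 449/12 + 45) = -25*1085/12 = -27125/12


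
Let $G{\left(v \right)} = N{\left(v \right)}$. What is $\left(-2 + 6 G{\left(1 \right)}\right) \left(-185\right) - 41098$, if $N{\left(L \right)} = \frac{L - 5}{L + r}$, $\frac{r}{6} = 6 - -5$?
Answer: $- \frac{2724336}{67} \approx -40662.0$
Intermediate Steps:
$r = 66$ ($r = 6 \left(6 - -5\right) = 6 \left(6 + 5\right) = 6 \cdot 11 = 66$)
$N{\left(L \right)} = \frac{-5 + L}{66 + L}$ ($N{\left(L \right)} = \frac{L - 5}{L + 66} = \frac{-5 + L}{66 + L}$)
$G{\left(v \right)} = \frac{-5 + v}{66 + v}$
$\left(-2 + 6 G{\left(1 \right)}\right) \left(-185\right) - 41098 = \left(-2 + 6 \frac{-5 + 1}{66 + 1}\right) \left(-185\right) - 41098 = \left(-2 + 6 \cdot \frac{1}{67} \left(-4\right)\right) \left(-185\right) - 41098 = \left(-2 + 6 \left(- \frac{4}{67}\right)\right) \left(-185\right) - 41098 = \left(-2 - \frac{24}{67}\right) \left(-185\right) - 41098 = \left(- \frac{158}{67}\right) \left(-185\right) - 41098 = \frac{29230}{67} - 41098 = - \frac{2724336}{67}$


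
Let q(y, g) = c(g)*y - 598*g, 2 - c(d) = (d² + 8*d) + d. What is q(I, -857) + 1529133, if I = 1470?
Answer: -1066257361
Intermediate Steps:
c(d) = 2 - d² - 9*d (c(d) = 2 - ((d² + 8*d) + d) = 2 - (d² + 9*d) = 2 + (-d² - 9*d) = 2 - d² - 9*d)
q(y, g) = -598*g + y*(2 - g² - 9*g) (q(y, g) = (2 - g² - 9*g)*y - 598*g = y*(2 - g² - 9*g) - 598*g = -598*g + y*(2 - g² - 9*g))
q(I, -857) + 1529133 = (-598*(-857) - 1*1470*(-2 + (-857)² + 9*(-857))) + 1529133 = (512486 - 1*1470*(-2 + 734449 - 7713)) + 1529133 = (512486 - 1*1470*726734) + 1529133 = (512486 - 1068298980) + 1529133 = -1067786494 + 1529133 = -1066257361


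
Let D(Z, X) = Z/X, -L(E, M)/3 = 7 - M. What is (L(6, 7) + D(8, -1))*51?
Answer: -408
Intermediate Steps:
L(E, M) = -21 + 3*M (L(E, M) = -3*(7 - M) = -21 + 3*M)
(L(6, 7) + D(8, -1))*51 = ((-21 + 3*7) + 8/(-1))*51 = ((-21 + 21) + 8*(-1))*51 = (0 - 8)*51 = -8*51 = -408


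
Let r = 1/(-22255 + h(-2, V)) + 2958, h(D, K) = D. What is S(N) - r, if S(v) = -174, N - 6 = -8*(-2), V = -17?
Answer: -69708923/22257 ≈ -3132.0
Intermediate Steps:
N = 22 (N = 6 - 8*(-2) = 6 + 16 = 22)
r = 65836205/22257 (r = 1/(-22255 - 2) + 2958 = 1/(-22257) + 2958 = -1/22257 + 2958 = 65836205/22257 ≈ 2958.0)
S(N) - r = -174 - 1*65836205/22257 = -174 - 65836205/22257 = -69708923/22257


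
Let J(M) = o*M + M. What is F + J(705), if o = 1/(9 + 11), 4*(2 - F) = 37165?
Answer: -8549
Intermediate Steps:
F = -37157/4 (F = 2 - ¼*37165 = 2 - 37165/4 = -37157/4 ≈ -9289.3)
o = 1/20 ≈ 0.050000
J(M) = 21*M/20 (J(M) = M/20 + M = 21*M/20)
F + J(705) = -37157/4 + (21/20)*705 = -37157/4 + 2961/4 = -8549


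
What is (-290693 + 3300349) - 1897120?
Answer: 1112536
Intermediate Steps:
(-290693 + 3300349) - 1897120 = 3009656 - 1897120 = 1112536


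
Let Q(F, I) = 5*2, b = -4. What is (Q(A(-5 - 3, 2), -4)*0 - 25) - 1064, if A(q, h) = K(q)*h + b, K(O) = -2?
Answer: -1089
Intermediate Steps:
A(q, h) = -4 - 2*h (A(q, h) = -2*h - 4 = -4 - 2*h)
Q(F, I) = 10
(Q(A(-5 - 3, 2), -4)*0 - 25) - 1064 = (10*0 - 25) - 1064 = (0 - 25) - 1064 = -25 - 1064 = -1089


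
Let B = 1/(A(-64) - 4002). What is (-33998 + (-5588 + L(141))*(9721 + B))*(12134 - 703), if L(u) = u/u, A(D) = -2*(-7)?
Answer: -2477426360831303/3988 ≈ -6.2122e+11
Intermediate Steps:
A(D) = 14
B = -1/3988 (B = 1/(14 - 4002) = 1/(-3988) = -1/3988 ≈ -0.00025075)
L(u) = 1
(-33998 + (-5588 + L(141))*(9721 + B))*(12134 - 703) = (-33998 + (-5588 + 1)*(9721 - 1/3988))*(12134 - 703) = (-33998 - 5587*38767347/3988)*11431 = (-33998 - 216593167689/3988)*11431 = -216728751713/3988*11431 = -2477426360831303/3988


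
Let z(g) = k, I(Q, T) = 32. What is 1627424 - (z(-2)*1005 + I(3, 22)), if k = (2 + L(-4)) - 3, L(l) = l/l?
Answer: 1627392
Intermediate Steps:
L(l) = 1
k = 0 (k = (2 + 1) - 3 = 3 - 3 = 0)
z(g) = 0
1627424 - (z(-2)*1005 + I(3, 22)) = 1627424 - (0*1005 + 32) = 1627424 - (0 + 32) = 1627424 - 1*32 = 1627424 - 32 = 1627392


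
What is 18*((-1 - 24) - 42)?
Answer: -1206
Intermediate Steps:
18*((-1 - 24) - 42) = 18*(-25 - 42) = 18*(-67) = -1206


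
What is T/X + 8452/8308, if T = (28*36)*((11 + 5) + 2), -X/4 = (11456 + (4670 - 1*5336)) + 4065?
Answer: 21967343/30853835 ≈ 0.71198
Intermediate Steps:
X = -59420 (X = -4*((11456 + (4670 - 1*5336)) + 4065) = -4*((11456 + (4670 - 5336)) + 4065) = -4*((11456 - 666) + 4065) = -4*(10790 + 4065) = -4*14855 = -59420)
T = 18144 (T = 1008*(16 + 2) = 1008*18 = 18144)
T/X + 8452/8308 = 18144/(-59420) + 8452/8308 = 18144*(-1/59420) + 8452*(1/8308) = -4536/14855 + 2113/2077 = 21967343/30853835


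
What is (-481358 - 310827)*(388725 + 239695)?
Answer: -497824897700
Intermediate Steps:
(-481358 - 310827)*(388725 + 239695) = -792185*628420 = -497824897700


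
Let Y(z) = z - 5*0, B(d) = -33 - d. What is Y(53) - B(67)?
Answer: 153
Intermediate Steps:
Y(z) = z (Y(z) = z + 0 = z)
Y(53) - B(67) = 53 - (-33 - 1*67) = 53 - (-33 - 67) = 53 - 1*(-100) = 53 + 100 = 153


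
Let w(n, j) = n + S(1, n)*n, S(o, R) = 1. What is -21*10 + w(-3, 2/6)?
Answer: -216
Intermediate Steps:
w(n, j) = 2*n (w(n, j) = n + 1*n = n + n = 2*n)
-21*10 + w(-3, 2/6) = -21*10 + 2*(-3) = -210 - 6 = -216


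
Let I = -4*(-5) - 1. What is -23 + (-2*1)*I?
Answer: -61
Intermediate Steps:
I = 19 (I = 20 - 1 = 19)
-23 + (-2*1)*I = -23 - 2*1*19 = -23 - 2*19 = -23 - 38 = -61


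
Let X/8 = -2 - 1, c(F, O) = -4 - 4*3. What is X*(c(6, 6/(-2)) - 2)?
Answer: 432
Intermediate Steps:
c(F, O) = -16 (c(F, O) = -4 - 12 = -16)
X = -24 (X = 8*(-2 - 1) = 8*(-3) = -24)
X*(c(6, 6/(-2)) - 2) = -24*(-16 - 2) = -24*(-18) = 432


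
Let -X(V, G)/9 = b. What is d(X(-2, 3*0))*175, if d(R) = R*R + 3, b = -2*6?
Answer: 2041725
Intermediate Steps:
b = -12
X(V, G) = 108 (X(V, G) = -9*(-12) = 108)
d(R) = 3 + R² (d(R) = R² + 3 = 3 + R²)
d(X(-2, 3*0))*175 = (3 + 108²)*175 = (3 + 11664)*175 = 11667*175 = 2041725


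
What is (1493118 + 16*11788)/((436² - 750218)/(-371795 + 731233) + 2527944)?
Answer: 302238114994/454319287675 ≈ 0.66525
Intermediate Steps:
(1493118 + 16*11788)/((436² - 750218)/(-371795 + 731233) + 2527944) = (1493118 + 188608)/((190096 - 750218)/359438 + 2527944) = 1681726/(-560122*1/359438 + 2527944) = 1681726/(-280061/179719 + 2527944) = 1681726/(454319287675/179719) = 1681726*(179719/454319287675) = 302238114994/454319287675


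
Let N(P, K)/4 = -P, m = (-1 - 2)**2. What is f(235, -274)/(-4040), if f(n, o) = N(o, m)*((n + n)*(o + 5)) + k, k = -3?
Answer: 138567283/4040 ≈ 34299.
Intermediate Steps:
m = 9 (m = (-3)**2 = 9)
N(P, K) = -4*P (N(P, K) = 4*(-P) = -4*P)
f(n, o) = -3 - 8*n*o*(5 + o) (f(n, o) = (-4*o)*((n + n)*(o + 5)) - 3 = (-4*o)*((2*n)*(5 + o)) - 3 = (-4*o)*(2*n*(5 + o)) - 3 = -8*n*o*(5 + o) - 3 = -3 - 8*n*o*(5 + o))
f(235, -274)/(-4040) = (-3 - 40*235*(-274) - 8*235*(-274)**2)/(-4040) = (-3 + 2575600 - 8*235*75076)*(-1/4040) = (-3 + 2575600 - 141142880)*(-1/4040) = -138567283*(-1/4040) = 138567283/4040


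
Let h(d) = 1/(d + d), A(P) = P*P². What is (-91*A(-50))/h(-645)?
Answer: -14673750000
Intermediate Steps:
A(P) = P³
h(d) = 1/(2*d)
(-91*A(-50))/h(-645) = (-91*(-50)³)/(((½)/(-645))) = (-91*(-125000))/(((½)*(-1/645))) = 11375000/(-1/1290) = 11375000*(-1290) = -14673750000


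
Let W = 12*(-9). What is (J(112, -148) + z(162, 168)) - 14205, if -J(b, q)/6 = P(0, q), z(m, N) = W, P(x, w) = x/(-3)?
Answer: -14313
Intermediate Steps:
W = -108
P(x, w) = -x/3 (P(x, w) = x*(-⅓) = -x/3)
z(m, N) = -108
J(b, q) = 0 (J(b, q) = -(-2)*0 = -6*0 = 0)
(J(112, -148) + z(162, 168)) - 14205 = (0 - 108) - 14205 = -108 - 14205 = -14313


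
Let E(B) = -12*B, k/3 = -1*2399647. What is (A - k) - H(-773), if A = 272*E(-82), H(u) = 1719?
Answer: 7464870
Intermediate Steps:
k = -7198941 (k = 3*(-1*2399647) = 3*(-2399647) = -7198941)
A = 267648 (A = 272*(-12*(-82)) = 272*984 = 267648)
(A - k) - H(-773) = (267648 - 1*(-7198941)) - 1*1719 = (267648 + 7198941) - 1719 = 7466589 - 1719 = 7464870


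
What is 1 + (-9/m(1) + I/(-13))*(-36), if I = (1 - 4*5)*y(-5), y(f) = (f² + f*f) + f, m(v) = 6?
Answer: -30065/13 ≈ -2312.7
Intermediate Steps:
y(f) = f + 2*f² (y(f) = (f² + f²) + f = 2*f² + f = f + 2*f²)
I = -855 (I = (1 - 4*5)*(-5*(1 + 2*(-5))) = (1 - 20)*(-5*(1 - 10)) = -(-95)*(-9) = -19*45 = -855)
1 + (-9/m(1) + I/(-13))*(-36) = 1 + (-9/6 - 855/(-13))*(-36) = 1 + (-9*⅙ - 855*(-1/13))*(-36) = 1 + (-3/2 + 855/13)*(-36) = 1 + (1671/26)*(-36) = 1 - 30078/13 = -30065/13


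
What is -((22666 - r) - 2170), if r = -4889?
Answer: -25385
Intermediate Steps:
-((22666 - r) - 2170) = -((22666 - 1*(-4889)) - 2170) = -((22666 + 4889) - 2170) = -(27555 - 2170) = -1*25385 = -25385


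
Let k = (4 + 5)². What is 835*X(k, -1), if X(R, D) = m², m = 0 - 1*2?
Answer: 3340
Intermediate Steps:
k = 81 (k = 9² = 81)
m = -2 (m = 0 - 2 = -2)
X(R, D) = 4 (X(R, D) = (-2)² = 4)
835*X(k, -1) = 835*4 = 3340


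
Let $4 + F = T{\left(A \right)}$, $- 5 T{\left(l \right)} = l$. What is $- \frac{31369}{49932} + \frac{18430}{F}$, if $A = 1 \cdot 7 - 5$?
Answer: $- \frac{121103261}{28908} \approx -4189.3$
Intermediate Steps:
$A = 2$ ($A = 7 - 5 = 2$)
$T{\left(l \right)} = - \frac{l}{5}$
$F = - \frac{22}{5}$ ($F = -4 - \frac{2}{5} = - \frac{22}{5} \approx -4.4$)
$- \frac{31369}{49932} + \frac{18430}{F} = - \frac{31369}{49932} + \frac{18430}{- \frac{22}{5}} = \left(-31369\right) \frac{1}{49932} + 18430 \left(- \frac{5}{22}\right) = - \frac{1651}{2628} - \frac{46075}{11} = - \frac{121103261}{28908}$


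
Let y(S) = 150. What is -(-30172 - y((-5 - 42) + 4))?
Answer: 30322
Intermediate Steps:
-(-30172 - y((-5 - 42) + 4)) = -(-30172 - 1*150) = -(-30172 - 150) = -1*(-30322) = 30322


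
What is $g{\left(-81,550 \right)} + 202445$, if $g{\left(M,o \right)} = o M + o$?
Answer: $158445$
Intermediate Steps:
$g{\left(M,o \right)} = o + M o$ ($g{\left(M,o \right)} = M o + o = o + M o$)
$g{\left(-81,550 \right)} + 202445 = 550 \left(1 - 81\right) + 202445 = 550 \left(-80\right) + 202445 = -44000 + 202445 = 158445$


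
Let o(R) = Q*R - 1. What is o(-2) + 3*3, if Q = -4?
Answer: 16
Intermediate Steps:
o(R) = -1 - 4*R (o(R) = -4*R - 1 = -1 - 4*R)
o(-2) + 3*3 = (-1 - 4*(-2)) + 3*3 = (-1 + 8) + 9 = 7 + 9 = 16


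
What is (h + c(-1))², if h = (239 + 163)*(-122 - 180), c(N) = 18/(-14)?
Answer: 722222926569/49 ≈ 1.4739e+10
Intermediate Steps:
c(N) = -9/7 (c(N) = 18*(-1/14) = -9/7)
h = -121404 (h = 402*(-302) = -121404)
(h + c(-1))² = (-121404 - 9/7)² = (-849837/7)² = 722222926569/49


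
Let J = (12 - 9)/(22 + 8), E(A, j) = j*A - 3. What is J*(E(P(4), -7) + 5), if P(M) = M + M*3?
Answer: -11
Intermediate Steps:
P(M) = 4*M (P(M) = M + 3*M = 4*M)
E(A, j) = -3 + A*j (E(A, j) = A*j - 3 = -3 + A*j)
J = ⅒ (J = 3/30 = 3*(1/30) = ⅒ ≈ 0.10000)
J*(E(P(4), -7) + 5) = ((-3 + (4*4)*(-7)) + 5)/10 = ((-3 + 16*(-7)) + 5)/10 = ((-3 - 112) + 5)/10 = (-115 + 5)/10 = (⅒)*(-110) = -11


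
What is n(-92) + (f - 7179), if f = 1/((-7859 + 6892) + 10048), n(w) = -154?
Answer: -66590972/9081 ≈ -7333.0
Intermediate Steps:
f = 1/9081 (f = 1/(-967 + 10048) = 1/9081 ≈ 0.00011012)
n(-92) + (f - 7179) = -154 + (1/9081 - 7179) = -154 - 65192498/9081 = -66590972/9081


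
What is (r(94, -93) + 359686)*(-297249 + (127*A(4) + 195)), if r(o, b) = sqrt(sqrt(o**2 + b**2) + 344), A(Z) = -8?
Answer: -107211606020 - 298070*sqrt(344 + sqrt(17485)) ≈ -1.0722e+11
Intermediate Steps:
r(o, b) = sqrt(344 + sqrt(b**2 + o**2)) (r(o, b) = sqrt(sqrt(b**2 + o**2) + 344) = sqrt(344 + sqrt(b**2 + o**2)))
(r(94, -93) + 359686)*(-297249 + (127*A(4) + 195)) = (sqrt(344 + sqrt((-93)**2 + 94**2)) + 359686)*(-297249 + (127*(-8) + 195)) = (sqrt(344 + sqrt(8649 + 8836)) + 359686)*(-297249 + (-1016 + 195)) = (sqrt(344 + sqrt(17485)) + 359686)*(-297249 - 821) = (359686 + sqrt(344 + sqrt(17485)))*(-298070) = -107211606020 - 298070*sqrt(344 + sqrt(17485))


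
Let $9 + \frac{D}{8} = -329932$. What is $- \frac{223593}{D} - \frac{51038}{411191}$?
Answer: $- \frac{42776800801}{1085350157848} \approx -0.039413$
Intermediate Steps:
$D = -2639528$ ($D = -72 + 8 \left(-329932\right) = -72 - 2639456 = -2639528$)
$- \frac{223593}{D} - \frac{51038}{411191} = - \frac{223593}{-2639528} - \frac{51038}{411191} = \left(-223593\right) \left(- \frac{1}{2639528}\right) - \frac{51038}{411191} = \frac{223593}{2639528} - \frac{51038}{411191} = - \frac{42776800801}{1085350157848}$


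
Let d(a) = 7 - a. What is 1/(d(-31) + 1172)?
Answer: 1/1210 ≈ 0.00082645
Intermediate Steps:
1/(d(-31) + 1172) = 1/((7 - 1*(-31)) + 1172) = 1/((7 + 31) + 1172) = 1/(38 + 1172) = 1/1210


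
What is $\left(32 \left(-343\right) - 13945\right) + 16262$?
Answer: $-8659$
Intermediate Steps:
$\left(32 \left(-343\right) - 13945\right) + 16262 = \left(-10976 - 13945\right) + 16262 = -24921 + 16262 = -8659$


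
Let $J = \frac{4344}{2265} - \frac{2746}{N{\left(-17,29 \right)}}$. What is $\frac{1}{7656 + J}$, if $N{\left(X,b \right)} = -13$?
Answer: $\frac{9815}{77235694} \approx 0.00012708$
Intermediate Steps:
$J = \frac{2092054}{9815}$ ($J = \frac{4344}{2265} - \frac{2746}{-13} = 4344 \cdot \frac{1}{2265} - - \frac{2746}{13} = \frac{1448}{755} + \frac{2746}{13} = \frac{2092054}{9815} \approx 213.15$)
$\frac{1}{7656 + J} = \frac{1}{7656 + \frac{2092054}{9815}} = \frac{1}{\frac{77235694}{9815}} = \frac{9815}{77235694}$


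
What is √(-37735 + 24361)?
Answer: 3*I*√1486 ≈ 115.65*I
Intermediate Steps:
√(-37735 + 24361) = √(-13374) = 3*I*√1486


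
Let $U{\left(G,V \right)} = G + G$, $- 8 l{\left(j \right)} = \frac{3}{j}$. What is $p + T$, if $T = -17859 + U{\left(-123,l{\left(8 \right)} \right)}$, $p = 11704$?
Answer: $-6401$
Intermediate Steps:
$l{\left(j \right)} = - \frac{3}{8 j}$ ($l{\left(j \right)} = - \frac{3 \frac{1}{j}}{8} = - \frac{3}{8 j}$)
$U{\left(G,V \right)} = 2 G$
$T = -18105$ ($T = -17859 + 2 \left(-123\right) = -17859 - 246 = -18105$)
$p + T = 11704 - 18105 = -6401$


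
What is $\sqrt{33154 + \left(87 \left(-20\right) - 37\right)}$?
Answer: $\sqrt{31377} \approx 177.14$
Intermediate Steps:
$\sqrt{33154 + \left(87 \left(-20\right) - 37\right)} = \sqrt{33154 - 1777} = \sqrt{31377}$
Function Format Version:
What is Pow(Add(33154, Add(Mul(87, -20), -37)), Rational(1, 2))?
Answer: Pow(31377, Rational(1, 2)) ≈ 177.14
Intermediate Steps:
Pow(Add(33154, Add(Mul(87, -20), -37)), Rational(1, 2)) = Pow(Add(33154, Add(-1740, -37)), Rational(1, 2)) = Pow(Add(33154, -1777), Rational(1, 2)) = Pow(31377, Rational(1, 2))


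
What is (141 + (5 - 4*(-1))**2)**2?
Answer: 49284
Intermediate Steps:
(141 + (5 - 4*(-1))**2)**2 = (141 + (5 + 4)**2)**2 = (141 + 9**2)**2 = (141 + 81)**2 = 222**2 = 49284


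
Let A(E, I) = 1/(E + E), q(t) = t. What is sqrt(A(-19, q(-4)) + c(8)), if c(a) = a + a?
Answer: sqrt(23066)/38 ≈ 3.9967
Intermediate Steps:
A(E, I) = 1/(2*E)
c(a) = 2*a
sqrt(A(-19, q(-4)) + c(8)) = sqrt((1/2)/(-19) + 2*8) = sqrt((1/2)*(-1/19) + 16) = sqrt(-1/38 + 16) = sqrt(607/38) = sqrt(23066)/38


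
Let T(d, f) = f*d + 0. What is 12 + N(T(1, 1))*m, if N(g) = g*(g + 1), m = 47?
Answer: 106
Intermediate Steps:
T(d, f) = d*f (T(d, f) = d*f + 0 = d*f)
N(g) = g*(1 + g)
12 + N(T(1, 1))*m = 12 + ((1*1)*(1 + 1*1))*47 = 12 + (1*(1 + 1))*47 = 12 + (1*2)*47 = 12 + 2*47 = 12 + 94 = 106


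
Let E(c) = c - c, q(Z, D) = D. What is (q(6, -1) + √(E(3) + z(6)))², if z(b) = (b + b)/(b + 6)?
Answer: 0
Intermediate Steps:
E(c) = 0
z(b) = 2*b/(6 + b) (z(b) = (2*b)/(6 + b) = 2*b/(6 + b))
(q(6, -1) + √(E(3) + z(6)))² = (-1 + √(0 + 2*6/(6 + 6)))² = (-1 + √(0 + 2*6/12))² = (-1 + √(0 + 2*6*(1/12)))² = (-1 + √(0 + 1))² = (-1 + √1)² = (-1 + 1)² = 0² = 0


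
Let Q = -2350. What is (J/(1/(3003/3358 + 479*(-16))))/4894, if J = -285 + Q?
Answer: 67805688215/16434052 ≈ 4125.9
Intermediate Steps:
J = -2635 (J = -285 - 2350 = -2635)
(J/(1/(3003/3358 + 479*(-16))))/4894 = -2635/(1/(3003/3358 + 479*(-16)))/4894 = -2635/(1/(3003*(1/3358) - 7664))*(1/4894) = -2635/(1/(3003/3358 - 7664))*(1/4894) = -2635/(1/(-25732709/3358))*(1/4894) = -2635/(-3358/25732709)*(1/4894) = -2635*(-25732709/3358)*(1/4894) = (67805688215/3358)*(1/4894) = 67805688215/16434052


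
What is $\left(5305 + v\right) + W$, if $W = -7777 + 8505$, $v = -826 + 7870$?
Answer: $13077$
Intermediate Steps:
$v = 7044$
$W = 728$
$\left(5305 + v\right) + W = \left(5305 + 7044\right) + 728 = 12349 + 728 = 13077$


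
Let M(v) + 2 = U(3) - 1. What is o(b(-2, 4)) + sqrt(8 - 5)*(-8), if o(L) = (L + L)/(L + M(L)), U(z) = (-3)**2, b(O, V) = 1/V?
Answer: 2/25 - 8*sqrt(3) ≈ -13.776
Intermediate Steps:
U(z) = 9
M(v) = 6 (M(v) = -2 + (9 - 1) = -2 + 8 = 6)
o(L) = 2*L/(6 + L) (o(L) = (L + L)/(L + 6) = (2*L)/(6 + L) = 2*L/(6 + L))
o(b(-2, 4)) + sqrt(8 - 5)*(-8) = 2/(4*(6 + 1/4)) + sqrt(8 - 5)*(-8) = 2*(1/4)/(6 + 1/4) + sqrt(3)*(-8) = 2*(1/4)/(25/4) - 8*sqrt(3) = 2*(1/4)*(4/25) - 8*sqrt(3) = 2/25 - 8*sqrt(3)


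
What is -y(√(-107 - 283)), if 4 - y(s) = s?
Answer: -4 + I*√390 ≈ -4.0 + 19.748*I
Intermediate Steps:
y(s) = 4 - s
-y(√(-107 - 283)) = -(4 - √(-107 - 283)) = -(4 - √(-390)) = -(4 - I*√390) = -4 + I*√390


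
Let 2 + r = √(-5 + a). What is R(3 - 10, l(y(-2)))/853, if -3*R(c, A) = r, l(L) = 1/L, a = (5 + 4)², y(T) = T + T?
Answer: 2/2559 - 2*√19/2559 ≈ -0.0026252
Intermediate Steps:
y(T) = 2*T
a = 81 (a = 9² = 81)
r = -2 + 2*√19 (r = -2 + √(-5 + 81) = -2 + √76 = -2 + 2*√19 ≈ 6.7178)
l(L) = 1/L
R(c, A) = ⅔ - 2*√19/3 (R(c, A) = -(-2 + 2*√19)/3 = ⅔ - 2*√19/3)
R(3 - 10, l(y(-2)))/853 = (⅔ - 2*√19/3)/853 = (⅔ - 2*√19/3)*(1/853) = 2/2559 - 2*√19/2559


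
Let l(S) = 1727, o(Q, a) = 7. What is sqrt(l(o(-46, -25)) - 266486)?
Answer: I*sqrt(264759) ≈ 514.55*I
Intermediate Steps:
sqrt(l(o(-46, -25)) - 266486) = sqrt(1727 - 266486) = sqrt(-264759) = I*sqrt(264759)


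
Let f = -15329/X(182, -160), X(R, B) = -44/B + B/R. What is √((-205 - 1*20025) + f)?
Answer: √24874626210/2199 ≈ 71.722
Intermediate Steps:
f = 55797560/2199 (f = -15329/(-44/(-160) - 160/182) = -15329/(-44*(-1/160) - 160*1/182) = -15329/(11/40 - 80/91) = -15329/(-2199/3640) = -15329*(-3640/2199) = 55797560/2199 ≈ 25374.)
√((-205 - 1*20025) + f) = √((-205 - 1*20025) + 55797560/2199) = √((-205 - 20025) + 55797560/2199) = √(-20230 + 55797560/2199) = √(11311790/2199) = √24874626210/2199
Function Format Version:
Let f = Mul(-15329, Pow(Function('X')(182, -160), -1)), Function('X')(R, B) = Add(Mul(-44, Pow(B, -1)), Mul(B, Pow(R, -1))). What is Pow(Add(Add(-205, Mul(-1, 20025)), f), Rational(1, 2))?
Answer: Mul(Rational(1, 2199), Pow(24874626210, Rational(1, 2))) ≈ 71.722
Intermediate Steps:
f = Rational(55797560, 2199) (f = Mul(-15329, Pow(Add(Mul(-44, Pow(-160, -1)), Mul(-160, Pow(182, -1))), -1)) = Mul(-15329, Pow(Add(Mul(-44, Rational(-1, 160)), Mul(-160, Rational(1, 182))), -1)) = Mul(-15329, Pow(Add(Rational(11, 40), Rational(-80, 91)), -1)) = Mul(-15329, Pow(Rational(-2199, 3640), -1)) = Mul(-15329, Rational(-3640, 2199)) = Rational(55797560, 2199) ≈ 25374.)
Pow(Add(Add(-205, Mul(-1, 20025)), f), Rational(1, 2)) = Pow(Add(Add(-205, Mul(-1, 20025)), Rational(55797560, 2199)), Rational(1, 2)) = Pow(Add(Add(-205, -20025), Rational(55797560, 2199)), Rational(1, 2)) = Pow(Add(-20230, Rational(55797560, 2199)), Rational(1, 2)) = Pow(Rational(11311790, 2199), Rational(1, 2)) = Mul(Rational(1, 2199), Pow(24874626210, Rational(1, 2)))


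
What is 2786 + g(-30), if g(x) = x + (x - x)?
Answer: 2756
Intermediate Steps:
g(x) = x (g(x) = x + 0 = x)
2786 + g(-30) = 2786 - 30 = 2756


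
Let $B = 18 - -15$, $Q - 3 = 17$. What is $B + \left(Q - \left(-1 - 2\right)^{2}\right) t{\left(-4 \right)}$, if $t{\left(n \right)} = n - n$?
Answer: $33$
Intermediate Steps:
$Q = 20$ ($Q = 3 + 17 = 20$)
$t{\left(n \right)} = 0$
$B = 33$ ($B = 18 + 15 = 33$)
$B + \left(Q - \left(-1 - 2\right)^{2}\right) t{\left(-4 \right)} = 33 + \left(20 - \left(-1 - 2\right)^{2}\right) 0 = 33 + \left(20 - \left(-3\right)^{2}\right) 0 = 33 + \left(20 - 9\right) 0 = 33 + 11 \cdot 0 = 33 + 0 = 33$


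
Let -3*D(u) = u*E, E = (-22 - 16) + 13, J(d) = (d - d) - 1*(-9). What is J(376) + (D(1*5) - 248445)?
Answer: -745183/3 ≈ -2.4839e+5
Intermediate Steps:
J(d) = 9 (J(d) = 0 + 9 = 9)
E = -25 (E = -38 + 13 = -25)
D(u) = 25*u/3 (D(u) = -u*(-25)/3 = -(-25)*u/3 = 25*u/3)
J(376) + (D(1*5) - 248445) = 9 + (25*(1*5)/3 - 248445) = 9 + ((25/3)*5 - 248445) = 9 + (125/3 - 248445) = 9 - 745210/3 = -745183/3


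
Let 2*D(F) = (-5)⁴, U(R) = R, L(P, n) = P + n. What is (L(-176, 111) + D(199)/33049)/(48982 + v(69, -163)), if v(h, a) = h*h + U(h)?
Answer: -4295745/3556865576 ≈ -0.0012077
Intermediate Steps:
D(F) = 625/2 (D(F) = (½)*(-5)⁴ = (½)*625 = 625/2)
v(h, a) = h + h² (v(h, a) = h*h + h = h² + h = h + h²)
(L(-176, 111) + D(199)/33049)/(48982 + v(69, -163)) = ((-176 + 111) + (625/2)/33049)/(48982 + 69*(1 + 69)) = (-65 + (625/2)*(1/33049))/(48982 + 69*70) = (-65 + 625/66098)/(48982 + 4830) = -4295745/66098/53812 = -4295745/66098*1/53812 = -4295745/3556865576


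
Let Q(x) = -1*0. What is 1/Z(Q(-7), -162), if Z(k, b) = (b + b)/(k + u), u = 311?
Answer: -311/324 ≈ -0.95988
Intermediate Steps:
Q(x) = 0
Z(k, b) = 2*b/(311 + k) (Z(k, b) = (b + b)/(k + 311) = (2*b)/(311 + k) = 2*b/(311 + k))
1/Z(Q(-7), -162) = 1/(2*(-162)/(311 + 0)) = 1/(2*(-162)/311) = 1/(2*(-162)*(1/311)) = 1/(-324/311) = -311/324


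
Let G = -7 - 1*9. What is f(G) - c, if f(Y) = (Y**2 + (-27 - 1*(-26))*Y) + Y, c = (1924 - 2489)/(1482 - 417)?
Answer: 54641/213 ≈ 256.53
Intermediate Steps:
G = -16 (G = -7 - 9 = -16)
c = -113/213 (c = -565/1065 = -565*1/1065 = -113/213 ≈ -0.53052)
f(Y) = Y**2 (f(Y) = (Y**2 + (-27 + 26)*Y) + Y = (Y**2 - Y) + Y = Y**2)
f(G) - c = (-16)**2 - 1*(-113/213) = 256 + 113/213 = 54641/213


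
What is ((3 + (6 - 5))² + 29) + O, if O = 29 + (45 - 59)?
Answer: 60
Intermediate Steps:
O = 15 (O = 29 - 14 = 15)
((3 + (6 - 5))² + 29) + O = ((3 + (6 - 5))² + 29) + 15 = ((3 + 1)² + 29) + 15 = (4² + 29) + 15 = (16 + 29) + 15 = 45 + 15 = 60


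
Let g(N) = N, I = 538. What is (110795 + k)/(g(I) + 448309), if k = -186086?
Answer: -75291/448847 ≈ -0.16774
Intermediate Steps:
(110795 + k)/(g(I) + 448309) = (110795 - 186086)/(538 + 448309) = -75291/448847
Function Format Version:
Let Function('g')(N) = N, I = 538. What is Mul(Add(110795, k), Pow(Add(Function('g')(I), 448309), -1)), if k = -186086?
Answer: Rational(-75291, 448847) ≈ -0.16774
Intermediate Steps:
Mul(Add(110795, k), Pow(Add(Function('g')(I), 448309), -1)) = Mul(Add(110795, -186086), Pow(Add(538, 448309), -1)) = Mul(-75291, Pow(448847, -1)) = Mul(-75291, Rational(1, 448847)) = Rational(-75291, 448847)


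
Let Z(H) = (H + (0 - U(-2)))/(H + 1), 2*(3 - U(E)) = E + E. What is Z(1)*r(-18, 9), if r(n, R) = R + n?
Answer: 18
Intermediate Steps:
U(E) = 3 - E (U(E) = 3 - (E + E)/2 = 3 - E)
Z(H) = (-5 + H)/(1 + H) (Z(H) = (H + (0 - (3 - 1*(-2))))/(H + 1) = (H + (0 - (3 + 2)))/(1 + H) = (H + (0 - 1*5))/(1 + H) = (H + (0 - 5))/(1 + H) = (H - 5)/(1 + H) = (-5 + H)/(1 + H))
Z(1)*r(-18, 9) = ((-5 + 1)/(1 + 1))*(9 - 18) = (-4/2)*(-9) = ((1/2)*(-4))*(-9) = -2*(-9) = 18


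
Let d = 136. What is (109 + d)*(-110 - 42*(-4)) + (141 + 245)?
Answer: 14596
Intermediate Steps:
(109 + d)*(-110 - 42*(-4)) + (141 + 245) = (109 + 136)*(-110 - 42*(-4)) + (141 + 245) = 245*(-110 + 168) + 386 = 245*58 + 386 = 14210 + 386 = 14596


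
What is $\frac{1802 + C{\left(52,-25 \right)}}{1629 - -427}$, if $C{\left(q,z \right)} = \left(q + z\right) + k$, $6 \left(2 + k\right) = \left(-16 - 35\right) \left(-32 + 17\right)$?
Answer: $\frac{3909}{4112} \approx 0.95063$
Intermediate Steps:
$k = \frac{251}{2}$ ($k = -2 + \frac{\left(-16 - 35\right) \left(-32 + 17\right)}{6} = -2 + \frac{\left(-51\right) \left(-15\right)}{6} = -2 + \frac{1}{6} \cdot 765 = -2 + \frac{255}{2} = \frac{251}{2} \approx 125.5$)
$C{\left(q,z \right)} = \frac{251}{2} + q + z$ ($C{\left(q,z \right)} = \left(q + z\right) + \frac{251}{2} = \frac{251}{2} + q + z$)
$\frac{1802 + C{\left(52,-25 \right)}}{1629 - -427} = \frac{1802 + \left(\frac{251}{2} + 52 - 25\right)}{1629 - -427} = \frac{1802 + \frac{305}{2}}{1629 + 427} = \frac{3909}{2 \cdot 2056} = \frac{3909}{2} \cdot \frac{1}{2056} = \frac{3909}{4112}$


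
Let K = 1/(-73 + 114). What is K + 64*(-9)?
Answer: -23615/41 ≈ -575.98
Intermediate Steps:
K = 1/41 ≈ 0.024390
K + 64*(-9) = 1/41 + 64*(-9) = 1/41 - 576 = -23615/41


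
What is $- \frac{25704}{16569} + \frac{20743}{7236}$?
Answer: $\frac{2503121}{1903068} \approx 1.3153$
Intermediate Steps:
$- \frac{25704}{16569} + \frac{20743}{7236} = \left(-25704\right) \frac{1}{16569} + 20743 \cdot \frac{1}{7236} = - \frac{408}{263} + \frac{20743}{7236} = \frac{2503121}{1903068}$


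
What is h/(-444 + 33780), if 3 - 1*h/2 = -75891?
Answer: 12649/2778 ≈ 4.5533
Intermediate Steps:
h = 151788 (h = 6 - 2*(-75891) = 6 + 151782 = 151788)
h/(-444 + 33780) = 151788/(-444 + 33780) = 151788/33336 = 151788*(1/33336) = 12649/2778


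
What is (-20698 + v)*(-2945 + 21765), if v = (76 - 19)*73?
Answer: -311226340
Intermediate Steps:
v = 4161 (v = 57*73 = 4161)
(-20698 + v)*(-2945 + 21765) = (-20698 + 4161)*(-2945 + 21765) = -16537*18820 = -311226340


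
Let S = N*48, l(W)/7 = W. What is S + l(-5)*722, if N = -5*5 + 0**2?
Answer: -26470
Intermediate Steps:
l(W) = 7*W
N = -25 (N = -25 + 0 = -25)
S = -1200 (S = -25*48 = -1200)
S + l(-5)*722 = -1200 + (7*(-5))*722 = -1200 - 35*722 = -1200 - 25270 = -26470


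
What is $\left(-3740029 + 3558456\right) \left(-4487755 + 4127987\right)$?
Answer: $65324155064$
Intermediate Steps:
$\left(-3740029 + 3558456\right) \left(-4487755 + 4127987\right) = \left(-181573\right) \left(-359768\right) = 65324155064$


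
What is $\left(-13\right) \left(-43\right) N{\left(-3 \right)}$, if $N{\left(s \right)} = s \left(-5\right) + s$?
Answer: $6708$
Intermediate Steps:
$N{\left(s \right)} = - 4 s$ ($N{\left(s \right)} = - 5 s + s = - 4 s$)
$\left(-13\right) \left(-43\right) N{\left(-3 \right)} = \left(-13\right) \left(-43\right) \left(\left(-4\right) \left(-3\right)\right) = 559 \cdot 12 = 6708$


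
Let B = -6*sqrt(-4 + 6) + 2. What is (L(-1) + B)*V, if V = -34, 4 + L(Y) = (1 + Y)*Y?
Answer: 68 + 204*sqrt(2) ≈ 356.50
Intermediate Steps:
L(Y) = -4 + Y*(1 + Y) (L(Y) = -4 + (1 + Y)*Y = -4 + Y*(1 + Y))
B = 2 - 6*sqrt(2) (B = -6*sqrt(2) + 2 = 2 - 6*sqrt(2) ≈ -6.4853)
(L(-1) + B)*V = ((-4 - 1 + (-1)**2) + (2 - 6*sqrt(2)))*(-34) = ((-4 - 1 + 1) + (2 - 6*sqrt(2)))*(-34) = (-4 + (2 - 6*sqrt(2)))*(-34) = (-2 - 6*sqrt(2))*(-34) = 68 + 204*sqrt(2)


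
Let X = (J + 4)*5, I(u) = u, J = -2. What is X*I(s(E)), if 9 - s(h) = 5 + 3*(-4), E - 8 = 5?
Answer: 160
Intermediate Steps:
E = 13 (E = 8 + 5 = 13)
s(h) = 16 (s(h) = 9 - (5 + 3*(-4)) = 9 - (5 - 12) = 9 - 1*(-7) = 9 + 7 = 16)
X = 10 (X = (-2 + 4)*5 = 2*5 = 10)
X*I(s(E)) = 10*16 = 160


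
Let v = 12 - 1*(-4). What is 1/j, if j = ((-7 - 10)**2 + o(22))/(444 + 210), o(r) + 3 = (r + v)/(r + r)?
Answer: 14388/6311 ≈ 2.2798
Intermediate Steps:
v = 16 (v = 12 + 4 = 16)
o(r) = -3 + (16 + r)/(2*r) (o(r) = -3 + (r + 16)/(r + r) = -3 + (16 + r)/((2*r)) = -3 + (16 + r)*(1/(2*r)) = -3 + (16 + r)/(2*r))
j = 6311/14388 (j = ((-7 - 10)**2 + (-5/2 + 8/22))/(444 + 210) = ((-17)**2 + (-5/2 + 8*(1/22)))/654 = (289 + (-5/2 + 4/11))*(1/654) = (289 - 47/22)*(1/654) = (6311/22)*(1/654) = 6311/14388 ≈ 0.43863)
1/j = 1/(6311/14388) = 14388/6311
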